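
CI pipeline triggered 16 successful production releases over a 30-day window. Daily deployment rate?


Formula: deployments per day = releases / days
= 16 / 30
= 0.533 deploys/day
(equivalently, 3.73 deploys/week)

0.533 deploys/day


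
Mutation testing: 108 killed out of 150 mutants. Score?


Mutation score = killed / total * 100
Mutation score = 108 / 150 * 100
Mutation score = 72.0%

72.0%


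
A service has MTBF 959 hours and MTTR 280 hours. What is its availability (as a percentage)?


Availability = MTBF / (MTBF + MTTR)
Availability = 959 / (959 + 280)
Availability = 959 / 1239
Availability = 77.4011%

77.4011%


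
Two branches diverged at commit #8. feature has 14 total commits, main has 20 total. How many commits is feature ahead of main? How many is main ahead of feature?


Common ancestor: commit #8
feature commits after divergence: 14 - 8 = 6
main commits after divergence: 20 - 8 = 12
feature is 6 commits ahead of main
main is 12 commits ahead of feature

feature ahead: 6, main ahead: 12


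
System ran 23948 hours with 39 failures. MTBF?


Formula: MTBF = Total operating time / Number of failures
MTBF = 23948 / 39
MTBF = 614.05 hours

614.05 hours


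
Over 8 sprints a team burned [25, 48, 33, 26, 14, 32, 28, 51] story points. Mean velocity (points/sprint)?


Formula: Avg velocity = Total points / Number of sprints
Points: [25, 48, 33, 26, 14, 32, 28, 51]
Sum = 25 + 48 + 33 + 26 + 14 + 32 + 28 + 51 = 257
Avg velocity = 257 / 8 = 32.13 points/sprint

32.13 points/sprint


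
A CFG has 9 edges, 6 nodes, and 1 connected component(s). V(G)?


Formula: V(G) = E - N + 2P
V(G) = 9 - 6 + 2*1
V(G) = 3 + 2
V(G) = 5

5


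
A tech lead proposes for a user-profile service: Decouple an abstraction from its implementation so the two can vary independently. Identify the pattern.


This matches the Bridge pattern

Bridge


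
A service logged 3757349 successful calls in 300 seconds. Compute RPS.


Formula: throughput = requests / seconds
throughput = 3757349 / 300
throughput = 12524.5 requests/second

12524.5 requests/second


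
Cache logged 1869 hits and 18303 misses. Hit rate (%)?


Formula: hit rate = hits / (hits + misses) * 100
hit rate = 1869 / (1869 + 18303) * 100
hit rate = 1869 / 20172 * 100
hit rate = 9.27%

9.27%


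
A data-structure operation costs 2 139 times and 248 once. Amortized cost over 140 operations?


Formula: Amortized cost = Total cost / Operations
Total cost = (139 * 2) + (1 * 248)
Total cost = 278 + 248 = 526
Amortized = 526 / 140 = 3.7571

3.7571


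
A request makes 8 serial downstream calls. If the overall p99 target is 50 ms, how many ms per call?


Formula: per_stage = total_budget / stages
per_stage = 50 / 8
per_stage = 6.25 ms

6.25 ms


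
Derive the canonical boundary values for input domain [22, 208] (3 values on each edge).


Range: [22, 208]
Boundaries: just below min, min, min+1, max-1, max, just above max
Values: [21, 22, 23, 207, 208, 209]

[21, 22, 23, 207, 208, 209]


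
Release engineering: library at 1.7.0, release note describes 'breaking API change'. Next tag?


Current: 1.7.0
Change category: 'breaking API change' → major bump
SemVer rule: major bump → increment MAJOR, reset MINOR and PATCH to 0
New: 2.0.0

2.0.0


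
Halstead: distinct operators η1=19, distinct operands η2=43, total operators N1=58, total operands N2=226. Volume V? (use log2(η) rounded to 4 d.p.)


Formula: V = N * log2(η), where N = N1 + N2 and η = η1 + η2
η = 19 + 43 = 62
N = 58 + 226 = 284
log2(62) ≈ 5.9542
V = 284 * 5.9542 = 1690.99

1690.99


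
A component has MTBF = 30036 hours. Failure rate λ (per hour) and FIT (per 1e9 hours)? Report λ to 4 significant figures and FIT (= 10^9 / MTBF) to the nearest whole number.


Formula: λ = 1 / MTBF; FIT = λ × 1e9 = 1e9 / MTBF
λ = 1 / 30036 ≈ 3.329e-05 failures/hour
FIT = 1e9 / 30036 ≈ 33293 failures per 1e9 hours (nearest whole number)

λ = 3.329e-05 /h, FIT = 33293


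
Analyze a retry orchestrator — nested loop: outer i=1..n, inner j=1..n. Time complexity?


Reasoning: n iterations times n iterations
Complexity: O(n^2)

O(n^2)


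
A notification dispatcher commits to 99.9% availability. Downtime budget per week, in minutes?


Formula: allowed downtime = period * (100 - SLA) / 100
Period (week) = 10080 minutes
Unavailability fraction = (100 - 99.9) / 100
Allowed downtime = 10080 * (100 - 99.9) / 100
Allowed downtime = 10.08 minutes

10.08 minutes


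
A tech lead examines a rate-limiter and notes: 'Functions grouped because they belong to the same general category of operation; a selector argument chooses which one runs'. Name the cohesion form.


Reasoning: Grouped by category of activity, not by data or sequence
Type: Logical cohesion

Logical cohesion


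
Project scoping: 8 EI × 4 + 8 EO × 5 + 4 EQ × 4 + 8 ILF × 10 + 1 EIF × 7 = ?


UFP = EI*4 + EO*5 + EQ*4 + ILF*10 + EIF*7
UFP = 8*4 + 8*5 + 4*4 + 8*10 + 1*7
UFP = 32 + 40 + 16 + 80 + 7
UFP = 175

175


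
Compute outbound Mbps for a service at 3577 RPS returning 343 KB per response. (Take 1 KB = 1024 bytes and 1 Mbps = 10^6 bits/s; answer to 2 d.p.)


Formula: Mbps = payload_bytes * RPS * 8 / 1e6
Payload per request = 343 KB = 343 * 1024 = 351232 bytes
Total bytes/sec = 351232 * 3577 = 1256356864
Total bits/sec = 1256356864 * 8 = 10050854912
Mbps = 10050854912 / 1e6 = 10050.85

10050.85 Mbps


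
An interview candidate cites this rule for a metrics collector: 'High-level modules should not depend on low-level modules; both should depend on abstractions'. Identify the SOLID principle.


This describes the Dependency Inversion Principle (DIP)

Dependency Inversion Principle (DIP)


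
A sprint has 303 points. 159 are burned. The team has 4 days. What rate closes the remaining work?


Formula: Required rate = Remaining points / Days left
Remaining = 303 - 159 = 144 points
Required rate = 144 / 4 = 36.0 points/day

36.0 points/day


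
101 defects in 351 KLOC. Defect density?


Defect density = defects / KLOC
Defect density = 101 / 351
Defect density = 0.288 defects/KLOC

0.288 defects/KLOC


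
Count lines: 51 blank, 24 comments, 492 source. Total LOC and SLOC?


Total LOC = blank + comment + code
Total LOC = 51 + 24 + 492 = 567
SLOC (source only) = code = 492

Total LOC: 567, SLOC: 492


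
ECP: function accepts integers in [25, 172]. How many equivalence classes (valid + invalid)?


Valid range: [25, 172]
Class 1: x < 25 — invalid
Class 2: 25 ≤ x ≤ 172 — valid
Class 3: x > 172 — invalid
Total equivalence classes: 3

3 equivalence classes


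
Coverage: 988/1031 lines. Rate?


Coverage = covered / total * 100
Coverage = 988 / 1031 * 100
Coverage = 95.83%

95.83%


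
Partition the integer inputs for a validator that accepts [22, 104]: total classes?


Valid range: [22, 104]
Class 1: x < 22 — invalid
Class 2: 22 ≤ x ≤ 104 — valid
Class 3: x > 104 — invalid
Total equivalence classes: 3

3 equivalence classes


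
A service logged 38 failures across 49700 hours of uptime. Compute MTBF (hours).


Formula: MTBF = Total operating time / Number of failures
MTBF = 49700 / 38
MTBF = 1307.89 hours

1307.89 hours


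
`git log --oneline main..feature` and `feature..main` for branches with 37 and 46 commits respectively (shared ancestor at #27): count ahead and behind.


Common ancestor: commit #27
feature commits after divergence: 37 - 27 = 10
main commits after divergence: 46 - 27 = 19
feature is 10 commits ahead of main
main is 19 commits ahead of feature

feature ahead: 10, main ahead: 19


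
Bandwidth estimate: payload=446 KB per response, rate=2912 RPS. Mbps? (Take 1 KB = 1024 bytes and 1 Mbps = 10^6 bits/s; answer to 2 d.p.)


Formula: Mbps = payload_bytes * RPS * 8 / 1e6
Payload per request = 446 KB = 446 * 1024 = 456704 bytes
Total bytes/sec = 456704 * 2912 = 1329922048
Total bits/sec = 1329922048 * 8 = 10639376384
Mbps = 10639376384 / 1e6 = 10639.38

10639.38 Mbps


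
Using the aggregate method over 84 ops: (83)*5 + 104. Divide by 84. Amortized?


Formula: Amortized cost = Total cost / Operations
Total cost = (83 * 5) + (1 * 104)
Total cost = 415 + 104 = 519
Amortized = 519 / 84 = 6.1786

6.1786


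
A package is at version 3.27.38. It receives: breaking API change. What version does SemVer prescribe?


Current: 3.27.38
Change category: 'breaking API change' → major bump
SemVer rule: major bump → increment MAJOR, reset MINOR and PATCH to 0
New: 4.0.0

4.0.0


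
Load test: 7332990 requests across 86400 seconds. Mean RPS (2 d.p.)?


Formula: throughput = requests / seconds
throughput = 7332990 / 86400
throughput = 84.87 requests/second

84.87 requests/second


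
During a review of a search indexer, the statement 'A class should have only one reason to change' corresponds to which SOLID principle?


This describes the Single Responsibility Principle (SRP)

Single Responsibility Principle (SRP)


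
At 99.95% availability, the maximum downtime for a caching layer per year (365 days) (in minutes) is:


Formula: allowed downtime = period * (100 - SLA) / 100
Period (year (365 days)) = 525600 minutes
Unavailability fraction = (100 - 99.95) / 100
Allowed downtime = 525600 * (100 - 99.95) / 100
Allowed downtime = 262.8 minutes

262.8 minutes


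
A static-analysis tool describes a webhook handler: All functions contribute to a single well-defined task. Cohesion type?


Reasoning: Best: single purpose
Type: Functional cohesion

Functional cohesion


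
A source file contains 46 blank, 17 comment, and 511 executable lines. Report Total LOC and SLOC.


Total LOC = blank + comment + code
Total LOC = 46 + 17 + 511 = 574
SLOC (source only) = code = 511

Total LOC: 574, SLOC: 511


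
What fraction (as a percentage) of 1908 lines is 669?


Coverage = covered / total * 100
Coverage = 669 / 1908 * 100
Coverage = 35.06%

35.06%


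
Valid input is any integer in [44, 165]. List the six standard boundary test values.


Range: [44, 165]
Boundaries: just below min, min, min+1, max-1, max, just above max
Values: [43, 44, 45, 164, 165, 166]

[43, 44, 45, 164, 165, 166]


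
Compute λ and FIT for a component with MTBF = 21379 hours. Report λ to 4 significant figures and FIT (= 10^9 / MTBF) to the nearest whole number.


Formula: λ = 1 / MTBF; FIT = λ × 1e9 = 1e9 / MTBF
λ = 1 / 21379 ≈ 4.677e-05 failures/hour
FIT = 1e9 / 21379 ≈ 46775 failures per 1e9 hours (nearest whole number)

λ = 4.677e-05 /h, FIT = 46775


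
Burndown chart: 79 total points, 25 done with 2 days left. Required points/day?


Formula: Required rate = Remaining points / Days left
Remaining = 79 - 25 = 54 points
Required rate = 54 / 2 = 27.0 points/day

27.0 points/day


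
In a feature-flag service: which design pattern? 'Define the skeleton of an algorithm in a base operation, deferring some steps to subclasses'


This matches the Template Method pattern

Template Method


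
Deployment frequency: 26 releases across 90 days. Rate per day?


Formula: deployments per day = releases / days
= 26 / 90
= 0.289 deploys/day
(equivalently, 2.02 deploys/week)

0.289 deploys/day


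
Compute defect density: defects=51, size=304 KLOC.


Defect density = defects / KLOC
Defect density = 51 / 304
Defect density = 0.168 defects/KLOC

0.168 defects/KLOC


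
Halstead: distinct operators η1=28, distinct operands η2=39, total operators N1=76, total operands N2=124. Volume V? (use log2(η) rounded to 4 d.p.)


Formula: V = N * log2(η), where N = N1 + N2 and η = η1 + η2
η = 28 + 39 = 67
N = 76 + 124 = 200
log2(67) ≈ 6.0661
V = 200 * 6.0661 = 1213.22

1213.22


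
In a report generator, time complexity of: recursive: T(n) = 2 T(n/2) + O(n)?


Reasoning: master theorem case 2 (merge-sort recurrence)
Complexity: O(n log n)

O(n log n)


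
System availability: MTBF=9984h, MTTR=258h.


Availability = MTBF / (MTBF + MTTR)
Availability = 9984 / (9984 + 258)
Availability = 9984 / 10242
Availability = 97.481%

97.481%


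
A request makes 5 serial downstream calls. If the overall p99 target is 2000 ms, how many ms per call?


Formula: per_stage = total_budget / stages
per_stage = 2000 / 5
per_stage = 400.0 ms

400.0 ms


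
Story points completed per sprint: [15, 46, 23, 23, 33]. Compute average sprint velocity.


Formula: Avg velocity = Total points / Number of sprints
Points: [15, 46, 23, 23, 33]
Sum = 15 + 46 + 23 + 23 + 33 = 140
Avg velocity = 140 / 5 = 28.0 points/sprint

28.0 points/sprint


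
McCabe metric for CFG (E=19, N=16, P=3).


Formula: V(G) = E - N + 2P
V(G) = 19 - 16 + 2*3
V(G) = 3 + 6
V(G) = 9

9


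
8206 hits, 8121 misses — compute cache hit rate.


Formula: hit rate = hits / (hits + misses) * 100
hit rate = 8206 / (8206 + 8121) * 100
hit rate = 8206 / 16327 * 100
hit rate = 50.26%

50.26%


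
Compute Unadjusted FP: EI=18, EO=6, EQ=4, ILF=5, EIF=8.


UFP = EI*4 + EO*5 + EQ*4 + ILF*10 + EIF*7
UFP = 18*4 + 6*5 + 4*4 + 5*10 + 8*7
UFP = 72 + 30 + 16 + 50 + 56
UFP = 224

224


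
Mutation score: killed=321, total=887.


Mutation score = killed / total * 100
Mutation score = 321 / 887 * 100
Mutation score = 36.19%

36.19%


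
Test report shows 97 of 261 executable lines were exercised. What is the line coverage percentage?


Coverage = covered / total * 100
Coverage = 97 / 261 * 100
Coverage = 37.16%

37.16%


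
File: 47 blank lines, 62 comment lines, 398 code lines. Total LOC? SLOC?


Total LOC = blank + comment + code
Total LOC = 47 + 62 + 398 = 507
SLOC (source only) = code = 398

Total LOC: 507, SLOC: 398


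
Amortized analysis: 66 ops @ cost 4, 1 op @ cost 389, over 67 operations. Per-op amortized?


Formula: Amortized cost = Total cost / Operations
Total cost = (66 * 4) + (1 * 389)
Total cost = 264 + 389 = 653
Amortized = 653 / 67 = 9.7463

9.7463


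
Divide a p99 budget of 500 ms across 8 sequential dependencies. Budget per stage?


Formula: per_stage = total_budget / stages
per_stage = 500 / 8
per_stage = 62.5 ms

62.5 ms


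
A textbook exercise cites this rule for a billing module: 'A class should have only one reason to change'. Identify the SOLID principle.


This describes the Single Responsibility Principle (SRP)

Single Responsibility Principle (SRP)


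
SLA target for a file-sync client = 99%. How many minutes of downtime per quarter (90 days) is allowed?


Formula: allowed downtime = period * (100 - SLA) / 100
Period (quarter (90 days)) = 129600 minutes
Unavailability fraction = (100 - 99.0) / 100
Allowed downtime = 129600 * (100 - 99.0) / 100
Allowed downtime = 1296.0 minutes

1296.0 minutes


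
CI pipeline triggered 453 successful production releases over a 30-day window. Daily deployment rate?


Formula: deployments per day = releases / days
= 453 / 30
= 15.1 deploys/day
(equivalently, 105.7 deploys/week)

15.1 deploys/day


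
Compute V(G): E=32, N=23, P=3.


Formula: V(G) = E - N + 2P
V(G) = 32 - 23 + 2*3
V(G) = 9 + 6
V(G) = 15

15


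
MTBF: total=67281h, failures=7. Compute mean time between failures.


Formula: MTBF = Total operating time / Number of failures
MTBF = 67281 / 7
MTBF = 9611.57 hours

9611.57 hours


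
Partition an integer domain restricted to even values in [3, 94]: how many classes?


Constraint: even integers in [3, 94]
Class 1: x < 3 — out-of-range invalid
Class 2: x in [3,94] but odd — wrong type invalid
Class 3: x in [3,94] and even — valid
Class 4: x > 94 — out-of-range invalid
Total equivalence classes: 4

4 equivalence classes


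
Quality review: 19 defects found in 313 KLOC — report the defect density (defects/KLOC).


Defect density = defects / KLOC
Defect density = 19 / 313
Defect density = 0.061 defects/KLOC

0.061 defects/KLOC


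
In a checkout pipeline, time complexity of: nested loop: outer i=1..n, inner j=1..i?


Reasoning: triangle: n(n+1)/2 ~ n^2/2
Complexity: O(n^2)

O(n^2)


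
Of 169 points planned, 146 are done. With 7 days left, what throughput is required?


Formula: Required rate = Remaining points / Days left
Remaining = 169 - 146 = 23 points
Required rate = 23 / 7 = 3.29 points/day

3.29 points/day


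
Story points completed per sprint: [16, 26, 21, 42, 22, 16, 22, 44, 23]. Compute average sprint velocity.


Formula: Avg velocity = Total points / Number of sprints
Points: [16, 26, 21, 42, 22, 16, 22, 44, 23]
Sum = 16 + 26 + 21 + 42 + 22 + 16 + 22 + 44 + 23 = 232
Avg velocity = 232 / 9 = 25.78 points/sprint

25.78 points/sprint


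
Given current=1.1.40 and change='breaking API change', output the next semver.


Current: 1.1.40
Change category: 'breaking API change' → major bump
SemVer rule: major bump → increment MAJOR, reset MINOR and PATCH to 0
New: 2.0.0

2.0.0


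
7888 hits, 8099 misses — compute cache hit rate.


Formula: hit rate = hits / (hits + misses) * 100
hit rate = 7888 / (7888 + 8099) * 100
hit rate = 7888 / 15987 * 100
hit rate = 49.34%

49.34%


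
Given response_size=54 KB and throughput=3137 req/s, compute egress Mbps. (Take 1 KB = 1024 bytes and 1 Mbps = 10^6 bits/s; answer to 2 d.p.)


Formula: Mbps = payload_bytes * RPS * 8 / 1e6
Payload per request = 54 KB = 54 * 1024 = 55296 bytes
Total bytes/sec = 55296 * 3137 = 173463552
Total bits/sec = 173463552 * 8 = 1387708416
Mbps = 1387708416 / 1e6 = 1387.71

1387.71 Mbps


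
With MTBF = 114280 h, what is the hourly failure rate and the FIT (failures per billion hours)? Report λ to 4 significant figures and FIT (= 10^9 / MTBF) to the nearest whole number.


Formula: λ = 1 / MTBF; FIT = λ × 1e9 = 1e9 / MTBF
λ = 1 / 114280 ≈ 8.750e-06 failures/hour
FIT = 1e9 / 114280 ≈ 8750 failures per 1e9 hours (nearest whole number)

λ = 8.750e-06 /h, FIT = 8750


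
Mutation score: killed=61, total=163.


Mutation score = killed / total * 100
Mutation score = 61 / 163 * 100
Mutation score = 37.42%

37.42%


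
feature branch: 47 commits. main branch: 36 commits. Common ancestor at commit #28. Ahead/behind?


Common ancestor: commit #28
feature commits after divergence: 47 - 28 = 19
main commits after divergence: 36 - 28 = 8
feature is 19 commits ahead of main
main is 8 commits ahead of feature

feature ahead: 19, main ahead: 8


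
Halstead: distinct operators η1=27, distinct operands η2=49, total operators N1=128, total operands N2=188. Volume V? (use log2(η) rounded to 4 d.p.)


Formula: V = N * log2(η), where N = N1 + N2 and η = η1 + η2
η = 27 + 49 = 76
N = 128 + 188 = 316
log2(76) ≈ 6.2479
V = 316 * 6.2479 = 1974.34

1974.34


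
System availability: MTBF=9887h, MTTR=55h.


Availability = MTBF / (MTBF + MTTR)
Availability = 9887 / (9887 + 55)
Availability = 9887 / 9942
Availability = 99.4468%

99.4468%


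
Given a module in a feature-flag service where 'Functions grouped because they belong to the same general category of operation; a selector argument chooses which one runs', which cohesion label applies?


Reasoning: Grouped by category of activity, not by data or sequence
Type: Logical cohesion

Logical cohesion


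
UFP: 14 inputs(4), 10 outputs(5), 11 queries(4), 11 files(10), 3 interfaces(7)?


UFP = EI*4 + EO*5 + EQ*4 + ILF*10 + EIF*7
UFP = 14*4 + 10*5 + 11*4 + 11*10 + 3*7
UFP = 56 + 50 + 44 + 110 + 21
UFP = 281

281


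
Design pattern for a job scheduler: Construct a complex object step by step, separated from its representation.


This matches the Builder pattern

Builder


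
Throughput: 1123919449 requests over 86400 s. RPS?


Formula: throughput = requests / seconds
throughput = 1123919449 / 86400
throughput = 13008.33 requests/second

13008.33 requests/second


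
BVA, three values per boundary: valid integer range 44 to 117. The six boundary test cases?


Range: [44, 117]
Boundaries: just below min, min, min+1, max-1, max, just above max
Values: [43, 44, 45, 116, 117, 118]

[43, 44, 45, 116, 117, 118]


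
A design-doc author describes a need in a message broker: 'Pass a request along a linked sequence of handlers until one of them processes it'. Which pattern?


This matches the Chain of Responsibility pattern

Chain of Responsibility


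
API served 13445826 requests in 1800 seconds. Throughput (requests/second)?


Formula: throughput = requests / seconds
throughput = 13445826 / 1800
throughput = 7469.9 requests/second

7469.9 requests/second


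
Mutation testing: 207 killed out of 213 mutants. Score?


Mutation score = killed / total * 100
Mutation score = 207 / 213 * 100
Mutation score = 97.18%

97.18%


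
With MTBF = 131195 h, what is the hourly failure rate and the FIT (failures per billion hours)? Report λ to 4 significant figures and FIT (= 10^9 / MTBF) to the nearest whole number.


Formula: λ = 1 / MTBF; FIT = λ × 1e9 = 1e9 / MTBF
λ = 1 / 131195 ≈ 7.622e-06 failures/hour
FIT = 1e9 / 131195 ≈ 7622 failures per 1e9 hours (nearest whole number)

λ = 7.622e-06 /h, FIT = 7622


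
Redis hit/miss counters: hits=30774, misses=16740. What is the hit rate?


Formula: hit rate = hits / (hits + misses) * 100
hit rate = 30774 / (30774 + 16740) * 100
hit rate = 30774 / 47514 * 100
hit rate = 64.77%

64.77%


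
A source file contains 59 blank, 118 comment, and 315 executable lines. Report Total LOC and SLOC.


Total LOC = blank + comment + code
Total LOC = 59 + 118 + 315 = 492
SLOC (source only) = code = 315

Total LOC: 492, SLOC: 315


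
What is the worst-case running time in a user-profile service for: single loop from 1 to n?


Reasoning: one pass through n items
Complexity: O(n)

O(n)


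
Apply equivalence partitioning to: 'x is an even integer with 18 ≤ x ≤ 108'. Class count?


Constraint: even integers in [18, 108]
Class 1: x < 18 — out-of-range invalid
Class 2: x in [18,108] but odd — wrong type invalid
Class 3: x in [18,108] and even — valid
Class 4: x > 108 — out-of-range invalid
Total equivalence classes: 4

4 equivalence classes


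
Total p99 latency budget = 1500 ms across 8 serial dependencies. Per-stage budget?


Formula: per_stage = total_budget / stages
per_stage = 1500 / 8
per_stage = 187.5 ms

187.5 ms


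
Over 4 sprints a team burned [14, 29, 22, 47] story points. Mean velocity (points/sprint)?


Formula: Avg velocity = Total points / Number of sprints
Points: [14, 29, 22, 47]
Sum = 14 + 29 + 22 + 47 = 112
Avg velocity = 112 / 4 = 28.0 points/sprint

28.0 points/sprint


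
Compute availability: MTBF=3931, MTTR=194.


Availability = MTBF / (MTBF + MTTR)
Availability = 3931 / (3931 + 194)
Availability = 3931 / 4125
Availability = 95.297%

95.297%


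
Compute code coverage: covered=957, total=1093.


Coverage = covered / total * 100
Coverage = 957 / 1093 * 100
Coverage = 87.56%

87.56%


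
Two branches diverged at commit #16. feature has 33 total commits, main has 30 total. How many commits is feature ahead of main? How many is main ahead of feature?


Common ancestor: commit #16
feature commits after divergence: 33 - 16 = 17
main commits after divergence: 30 - 16 = 14
feature is 17 commits ahead of main
main is 14 commits ahead of feature

feature ahead: 17, main ahead: 14


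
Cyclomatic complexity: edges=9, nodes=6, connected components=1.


Formula: V(G) = E - N + 2P
V(G) = 9 - 6 + 2*1
V(G) = 3 + 2
V(G) = 5

5


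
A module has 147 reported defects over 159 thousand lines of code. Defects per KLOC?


Defect density = defects / KLOC
Defect density = 147 / 159
Defect density = 0.925 defects/KLOC

0.925 defects/KLOC


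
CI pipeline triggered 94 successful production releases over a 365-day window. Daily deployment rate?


Formula: deployments per day = releases / days
= 94 / 365
= 0.258 deploys/day
(equivalently, 1.8 deploys/week)

0.258 deploys/day


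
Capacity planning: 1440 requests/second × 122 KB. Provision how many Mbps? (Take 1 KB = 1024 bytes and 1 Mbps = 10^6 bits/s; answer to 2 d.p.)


Formula: Mbps = payload_bytes * RPS * 8 / 1e6
Payload per request = 122 KB = 122 * 1024 = 124928 bytes
Total bytes/sec = 124928 * 1440 = 179896320
Total bits/sec = 179896320 * 8 = 1439170560
Mbps = 1439170560 / 1e6 = 1439.17

1439.17 Mbps


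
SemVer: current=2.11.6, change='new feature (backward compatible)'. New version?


Current: 2.11.6
Change category: 'new feature (backward compatible)' → minor bump
SemVer rule: minor bump → increment MINOR, reset PATCH to 0 (MAJOR unchanged)
New: 2.12.0

2.12.0


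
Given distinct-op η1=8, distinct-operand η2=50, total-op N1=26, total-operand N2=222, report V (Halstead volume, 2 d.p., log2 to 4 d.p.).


Formula: V = N * log2(η), where N = N1 + N2 and η = η1 + η2
η = 8 + 50 = 58
N = 26 + 222 = 248
log2(58) ≈ 5.8580
V = 248 * 5.8580 = 1452.78

1452.78


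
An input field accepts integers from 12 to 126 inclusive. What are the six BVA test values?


Range: [12, 126]
Boundaries: just below min, min, min+1, max-1, max, just above max
Values: [11, 12, 13, 125, 126, 127]

[11, 12, 13, 125, 126, 127]


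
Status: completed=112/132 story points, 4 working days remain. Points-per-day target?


Formula: Required rate = Remaining points / Days left
Remaining = 132 - 112 = 20 points
Required rate = 20 / 4 = 5.0 points/day

5.0 points/day


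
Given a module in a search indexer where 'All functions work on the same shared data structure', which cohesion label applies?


Reasoning: Functions share data
Type: Communicational cohesion

Communicational cohesion


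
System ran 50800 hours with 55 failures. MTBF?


Formula: MTBF = Total operating time / Number of failures
MTBF = 50800 / 55
MTBF = 923.64 hours

923.64 hours


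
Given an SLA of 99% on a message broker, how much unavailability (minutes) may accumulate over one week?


Formula: allowed downtime = period * (100 - SLA) / 100
Period (week) = 10080 minutes
Unavailability fraction = (100 - 99.0) / 100
Allowed downtime = 10080 * (100 - 99.0) / 100
Allowed downtime = 100.8 minutes

100.8 minutes


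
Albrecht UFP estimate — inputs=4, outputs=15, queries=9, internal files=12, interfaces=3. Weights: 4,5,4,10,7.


UFP = EI*4 + EO*5 + EQ*4 + ILF*10 + EIF*7
UFP = 4*4 + 15*5 + 9*4 + 12*10 + 3*7
UFP = 16 + 75 + 36 + 120 + 21
UFP = 268

268


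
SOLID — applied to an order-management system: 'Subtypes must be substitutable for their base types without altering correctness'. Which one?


This describes the Liskov Substitution Principle (LSP)

Liskov Substitution Principle (LSP)


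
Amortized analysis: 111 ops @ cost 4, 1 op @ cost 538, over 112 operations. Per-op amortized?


Formula: Amortized cost = Total cost / Operations
Total cost = (111 * 4) + (1 * 538)
Total cost = 444 + 538 = 982
Amortized = 982 / 112 = 8.7679

8.7679


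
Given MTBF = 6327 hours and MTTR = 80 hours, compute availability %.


Availability = MTBF / (MTBF + MTTR)
Availability = 6327 / (6327 + 80)
Availability = 6327 / 6407
Availability = 98.7514%

98.7514%


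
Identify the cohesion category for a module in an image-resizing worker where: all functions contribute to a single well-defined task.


Reasoning: Best: single purpose
Type: Functional cohesion

Functional cohesion


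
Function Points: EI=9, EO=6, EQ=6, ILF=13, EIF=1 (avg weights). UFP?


UFP = EI*4 + EO*5 + EQ*4 + ILF*10 + EIF*7
UFP = 9*4 + 6*5 + 6*4 + 13*10 + 1*7
UFP = 36 + 30 + 24 + 130 + 7
UFP = 227

227


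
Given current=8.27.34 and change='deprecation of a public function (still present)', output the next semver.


Current: 8.27.34
Change category: 'deprecation of a public function (still present)' → minor bump
SemVer rule: minor bump → increment MINOR, reset PATCH to 0 (MAJOR unchanged)
New: 8.28.0

8.28.0


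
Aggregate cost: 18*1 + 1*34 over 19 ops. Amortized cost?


Formula: Amortized cost = Total cost / Operations
Total cost = (18 * 1) + (1 * 34)
Total cost = 18 + 34 = 52
Amortized = 52 / 19 = 2.7368

2.7368


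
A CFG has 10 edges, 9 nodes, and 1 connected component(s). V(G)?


Formula: V(G) = E - N + 2P
V(G) = 10 - 9 + 2*1
V(G) = 1 + 2
V(G) = 3

3


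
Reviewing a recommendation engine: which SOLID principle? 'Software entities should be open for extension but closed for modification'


This describes the Open/Closed Principle (OCP)

Open/Closed Principle (OCP)


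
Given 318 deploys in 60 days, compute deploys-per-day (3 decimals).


Formula: deployments per day = releases / days
= 318 / 60
= 5.3 deploys/day
(equivalently, 37.1 deploys/week)

5.3 deploys/day


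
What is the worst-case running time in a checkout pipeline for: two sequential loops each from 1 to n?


Reasoning: sequential dominates: O(n) + O(n) = O(n)
Complexity: O(n)

O(n)


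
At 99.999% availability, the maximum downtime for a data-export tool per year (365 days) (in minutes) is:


Formula: allowed downtime = period * (100 - SLA) / 100
Period (year (365 days)) = 525600 minutes
Unavailability fraction = (100 - 99.999) / 100
Allowed downtime = 525600 * (100 - 99.999) / 100
Allowed downtime = 5.256 minutes

5.256 minutes


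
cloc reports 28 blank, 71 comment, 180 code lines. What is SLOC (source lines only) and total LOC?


Total LOC = blank + comment + code
Total LOC = 28 + 71 + 180 = 279
SLOC (source only) = code = 180

Total LOC: 279, SLOC: 180


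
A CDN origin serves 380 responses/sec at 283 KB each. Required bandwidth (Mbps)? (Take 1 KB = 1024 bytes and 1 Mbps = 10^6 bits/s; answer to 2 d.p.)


Formula: Mbps = payload_bytes * RPS * 8 / 1e6
Payload per request = 283 KB = 283 * 1024 = 289792 bytes
Total bytes/sec = 289792 * 380 = 110120960
Total bits/sec = 110120960 * 8 = 880967680
Mbps = 880967680 / 1e6 = 880.97

880.97 Mbps


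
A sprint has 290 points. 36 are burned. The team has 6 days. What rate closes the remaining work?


Formula: Required rate = Remaining points / Days left
Remaining = 290 - 36 = 254 points
Required rate = 254 / 6 = 42.33 points/day

42.33 points/day


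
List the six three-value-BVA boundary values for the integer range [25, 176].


Range: [25, 176]
Boundaries: just below min, min, min+1, max-1, max, just above max
Values: [24, 25, 26, 175, 176, 177]

[24, 25, 26, 175, 176, 177]


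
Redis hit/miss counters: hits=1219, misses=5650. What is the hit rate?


Formula: hit rate = hits / (hits + misses) * 100
hit rate = 1219 / (1219 + 5650) * 100
hit rate = 1219 / 6869 * 100
hit rate = 17.75%

17.75%


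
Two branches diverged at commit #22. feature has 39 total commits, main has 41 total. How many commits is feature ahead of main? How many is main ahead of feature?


Common ancestor: commit #22
feature commits after divergence: 39 - 22 = 17
main commits after divergence: 41 - 22 = 19
feature is 17 commits ahead of main
main is 19 commits ahead of feature

feature ahead: 17, main ahead: 19


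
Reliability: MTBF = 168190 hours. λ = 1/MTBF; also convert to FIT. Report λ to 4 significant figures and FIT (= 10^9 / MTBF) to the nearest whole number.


Formula: λ = 1 / MTBF; FIT = λ × 1e9 = 1e9 / MTBF
λ = 1 / 168190 ≈ 5.946e-06 failures/hour
FIT = 1e9 / 168190 ≈ 5946 failures per 1e9 hours (nearest whole number)

λ = 5.946e-06 /h, FIT = 5946


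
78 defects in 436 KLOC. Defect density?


Defect density = defects / KLOC
Defect density = 78 / 436
Defect density = 0.179 defects/KLOC

0.179 defects/KLOC


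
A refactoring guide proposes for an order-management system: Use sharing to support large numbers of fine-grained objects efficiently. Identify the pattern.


This matches the Flyweight pattern

Flyweight


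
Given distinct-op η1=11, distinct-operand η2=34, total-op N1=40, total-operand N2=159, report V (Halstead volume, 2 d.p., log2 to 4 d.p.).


Formula: V = N * log2(η), where N = N1 + N2 and η = η1 + η2
η = 11 + 34 = 45
N = 40 + 159 = 199
log2(45) ≈ 5.4919
V = 199 * 5.4919 = 1092.89

1092.89


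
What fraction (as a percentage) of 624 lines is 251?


Coverage = covered / total * 100
Coverage = 251 / 624 * 100
Coverage = 40.22%

40.22%


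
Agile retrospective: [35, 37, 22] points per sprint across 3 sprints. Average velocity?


Formula: Avg velocity = Total points / Number of sprints
Points: [35, 37, 22]
Sum = 35 + 37 + 22 = 94
Avg velocity = 94 / 3 = 31.33 points/sprint

31.33 points/sprint


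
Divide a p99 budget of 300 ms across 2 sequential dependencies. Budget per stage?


Formula: per_stage = total_budget / stages
per_stage = 300 / 2
per_stage = 150.0 ms

150.0 ms


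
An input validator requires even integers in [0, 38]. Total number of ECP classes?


Constraint: even integers in [0, 38]
Class 1: x < 0 — out-of-range invalid
Class 2: x in [0,38] but odd — wrong type invalid
Class 3: x in [0,38] and even — valid
Class 4: x > 38 — out-of-range invalid
Total equivalence classes: 4

4 equivalence classes


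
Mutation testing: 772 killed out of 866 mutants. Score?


Mutation score = killed / total * 100
Mutation score = 772 / 866 * 100
Mutation score = 89.15%

89.15%


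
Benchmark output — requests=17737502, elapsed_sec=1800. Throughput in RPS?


Formula: throughput = requests / seconds
throughput = 17737502 / 1800
throughput = 9854.17 requests/second

9854.17 requests/second


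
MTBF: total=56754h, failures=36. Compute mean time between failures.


Formula: MTBF = Total operating time / Number of failures
MTBF = 56754 / 36
MTBF = 1576.5 hours

1576.5 hours


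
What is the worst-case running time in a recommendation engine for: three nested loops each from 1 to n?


Reasoning: three levels of nesting over n
Complexity: O(n^3)

O(n^3)


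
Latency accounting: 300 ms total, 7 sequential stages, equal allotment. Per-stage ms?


Formula: per_stage = total_budget / stages
per_stage = 300 / 7
per_stage = 42.86 ms

42.86 ms


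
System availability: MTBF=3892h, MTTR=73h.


Availability = MTBF / (MTBF + MTTR)
Availability = 3892 / (3892 + 73)
Availability = 3892 / 3965
Availability = 98.1589%

98.1589%


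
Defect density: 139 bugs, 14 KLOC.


Defect density = defects / KLOC
Defect density = 139 / 14
Defect density = 9.929 defects/KLOC

9.929 defects/KLOC


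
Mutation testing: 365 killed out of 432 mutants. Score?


Mutation score = killed / total * 100
Mutation score = 365 / 432 * 100
Mutation score = 84.49%

84.49%


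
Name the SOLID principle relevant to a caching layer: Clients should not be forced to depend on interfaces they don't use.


This describes the Interface Segregation Principle (ISP)

Interface Segregation Principle (ISP)


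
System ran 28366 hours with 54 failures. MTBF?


Formula: MTBF = Total operating time / Number of failures
MTBF = 28366 / 54
MTBF = 525.3 hours

525.3 hours


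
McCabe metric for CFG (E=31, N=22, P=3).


Formula: V(G) = E - N + 2P
V(G) = 31 - 22 + 2*3
V(G) = 9 + 6
V(G) = 15

15


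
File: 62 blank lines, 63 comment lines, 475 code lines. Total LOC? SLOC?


Total LOC = blank + comment + code
Total LOC = 62 + 63 + 475 = 600
SLOC (source only) = code = 475

Total LOC: 600, SLOC: 475


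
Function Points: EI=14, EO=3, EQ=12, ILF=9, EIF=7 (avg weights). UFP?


UFP = EI*4 + EO*5 + EQ*4 + ILF*10 + EIF*7
UFP = 14*4 + 3*5 + 12*4 + 9*10 + 7*7
UFP = 56 + 15 + 48 + 90 + 49
UFP = 258

258


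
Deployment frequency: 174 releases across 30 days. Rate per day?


Formula: deployments per day = releases / days
= 174 / 30
= 5.8 deploys/day
(equivalently, 40.6 deploys/week)

5.8 deploys/day


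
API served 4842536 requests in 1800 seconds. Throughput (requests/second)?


Formula: throughput = requests / seconds
throughput = 4842536 / 1800
throughput = 2690.3 requests/second

2690.3 requests/second


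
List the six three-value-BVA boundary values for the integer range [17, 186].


Range: [17, 186]
Boundaries: just below min, min, min+1, max-1, max, just above max
Values: [16, 17, 18, 185, 186, 187]

[16, 17, 18, 185, 186, 187]


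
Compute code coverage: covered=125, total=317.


Coverage = covered / total * 100
Coverage = 125 / 317 * 100
Coverage = 39.43%

39.43%


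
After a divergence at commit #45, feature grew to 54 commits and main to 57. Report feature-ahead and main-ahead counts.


Common ancestor: commit #45
feature commits after divergence: 54 - 45 = 9
main commits after divergence: 57 - 45 = 12
feature is 9 commits ahead of main
main is 12 commits ahead of feature

feature ahead: 9, main ahead: 12


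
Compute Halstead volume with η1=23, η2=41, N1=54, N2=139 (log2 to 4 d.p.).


Formula: V = N * log2(η), where N = N1 + N2 and η = η1 + η2
η = 23 + 41 = 64
N = 54 + 139 = 193
log2(64) ≈ 6.0000
V = 193 * 6.0000 = 1158.00

1158.00


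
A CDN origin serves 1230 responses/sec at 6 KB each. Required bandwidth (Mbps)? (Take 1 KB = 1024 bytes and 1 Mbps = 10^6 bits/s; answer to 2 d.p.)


Formula: Mbps = payload_bytes * RPS * 8 / 1e6
Payload per request = 6 KB = 6 * 1024 = 6144 bytes
Total bytes/sec = 6144 * 1230 = 7557120
Total bits/sec = 7557120 * 8 = 60456960
Mbps = 60456960 / 1e6 = 60.46

60.46 Mbps


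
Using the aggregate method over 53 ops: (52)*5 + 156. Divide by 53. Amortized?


Formula: Amortized cost = Total cost / Operations
Total cost = (52 * 5) + (1 * 156)
Total cost = 260 + 156 = 416
Amortized = 416 / 53 = 7.8491

7.8491


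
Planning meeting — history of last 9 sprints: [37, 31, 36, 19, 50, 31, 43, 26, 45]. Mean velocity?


Formula: Avg velocity = Total points / Number of sprints
Points: [37, 31, 36, 19, 50, 31, 43, 26, 45]
Sum = 37 + 31 + 36 + 19 + 50 + 31 + 43 + 26 + 45 = 318
Avg velocity = 318 / 9 = 35.33 points/sprint

35.33 points/sprint


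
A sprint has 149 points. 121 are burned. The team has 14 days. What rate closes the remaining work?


Formula: Required rate = Remaining points / Days left
Remaining = 149 - 121 = 28 points
Required rate = 28 / 14 = 2.0 points/day

2.0 points/day


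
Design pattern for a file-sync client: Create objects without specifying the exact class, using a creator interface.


This matches the Factory Method pattern

Factory Method


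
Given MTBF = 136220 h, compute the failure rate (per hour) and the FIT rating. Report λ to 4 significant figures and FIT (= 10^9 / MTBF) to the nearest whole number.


Formula: λ = 1 / MTBF; FIT = λ × 1e9 = 1e9 / MTBF
λ = 1 / 136220 ≈ 7.341e-06 failures/hour
FIT = 1e9 / 136220 ≈ 7341 failures per 1e9 hours (nearest whole number)

λ = 7.341e-06 /h, FIT = 7341


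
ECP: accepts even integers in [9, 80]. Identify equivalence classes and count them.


Constraint: even integers in [9, 80]
Class 1: x < 9 — out-of-range invalid
Class 2: x in [9,80] but odd — wrong type invalid
Class 3: x in [9,80] and even — valid
Class 4: x > 80 — out-of-range invalid
Total equivalence classes: 4

4 equivalence classes


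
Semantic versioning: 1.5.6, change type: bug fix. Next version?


Current: 1.5.6
Change category: 'bug fix' → patch bump
SemVer rule: patch bump → increment PATCH (MAJOR and MINOR unchanged)
New: 1.5.7

1.5.7


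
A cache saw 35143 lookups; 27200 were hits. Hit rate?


Formula: hit rate = hits / (hits + misses) * 100
hit rate = 27200 / (27200 + 7943) * 100
hit rate = 27200 / 35143 * 100
hit rate = 77.4%

77.4%


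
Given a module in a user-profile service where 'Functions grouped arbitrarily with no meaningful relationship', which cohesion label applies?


Reasoning: Worst: random grouping
Type: Coincidental cohesion

Coincidental cohesion


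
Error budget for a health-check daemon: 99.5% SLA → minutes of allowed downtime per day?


Formula: allowed downtime = period * (100 - SLA) / 100
Period (day) = 1440 minutes
Unavailability fraction = (100 - 99.5) / 100
Allowed downtime = 1440 * (100 - 99.5) / 100
Allowed downtime = 7.2 minutes

7.2 minutes
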